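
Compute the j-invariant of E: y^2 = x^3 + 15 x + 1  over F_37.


Delta = -16(4 a^3 + 27 b^2) mod 37 = 18
-1728 * (4 a)^3 = -1728 * (4*15)^3 mod 37 = 8
j = 8 * 18^(-1) mod 37 = 21

j = 21 (mod 37)


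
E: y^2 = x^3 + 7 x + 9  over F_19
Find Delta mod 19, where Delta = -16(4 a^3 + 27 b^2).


4 a^3 + 27 b^2 = 4*7^3 + 27*9^2 = 1372 + 2187 = 3559
Delta = -16 * (3559) = -56944
Delta mod 19 = 18

Delta = 18 (mod 19)


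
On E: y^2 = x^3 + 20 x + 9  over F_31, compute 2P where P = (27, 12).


k = 2 = 10_2 (binary, LSB first: 01)
Double-and-add from P = (27, 12):
  bit 0 = 0: acc unchanged = O
  bit 1 = 1: acc = O + (10, 0) = (10, 0)

2P = (10, 0)


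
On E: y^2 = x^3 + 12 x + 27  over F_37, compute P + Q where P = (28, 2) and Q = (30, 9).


P != Q, so use the chord formula.
s = (y2 - y1) / (x2 - x1) = (7) / (2) mod 37 = 22
x3 = s^2 - x1 - x2 mod 37 = 22^2 - 28 - 30 = 19
y3 = s (x1 - x3) - y1 mod 37 = 22 * (28 - 19) - 2 = 11

P + Q = (19, 11)


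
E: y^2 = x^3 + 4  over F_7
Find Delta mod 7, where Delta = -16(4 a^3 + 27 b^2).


4 a^3 + 27 b^2 = 4*0^3 + 27*4^2 = 0 + 432 = 432
Delta = -16 * (432) = -6912
Delta mod 7 = 4

Delta = 4 (mod 7)


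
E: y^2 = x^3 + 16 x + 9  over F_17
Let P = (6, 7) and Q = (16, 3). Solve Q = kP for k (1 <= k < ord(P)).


Enumerate multiples of P until we hit Q = (16, 3):
  1P = (6, 7)
  2P = (4, 1)
  3P = (16, 14)
  4P = (13, 0)
  5P = (16, 3)
Match found at i = 5.

k = 5


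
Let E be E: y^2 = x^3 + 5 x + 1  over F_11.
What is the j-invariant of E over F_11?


Delta = -16(4 a^3 + 27 b^2) mod 11 = 5
-1728 * (4 a)^3 = -1728 * (4*5)^3 mod 11 = 8
j = 8 * 5^(-1) mod 11 = 6

j = 6 (mod 11)


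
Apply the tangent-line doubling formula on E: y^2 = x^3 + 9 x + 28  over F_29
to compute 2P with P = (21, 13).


Doubling: s = (3 x1^2 + a) / (2 y1)
s = (3*21^2 + 9) / (2*13) mod 29 = 20
x3 = s^2 - 2 x1 mod 29 = 20^2 - 2*21 = 10
y3 = s (x1 - x3) - y1 mod 29 = 20 * (21 - 10) - 13 = 4

2P = (10, 4)


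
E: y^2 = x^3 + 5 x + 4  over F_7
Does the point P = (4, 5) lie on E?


Check whether y^2 = x^3 + 5 x + 4 (mod 7) for (x, y) = (4, 5).
LHS: y^2 = 5^2 mod 7 = 4
RHS: x^3 + 5 x + 4 = 4^3 + 5*4 + 4 mod 7 = 4
LHS = RHS

Yes, on the curve


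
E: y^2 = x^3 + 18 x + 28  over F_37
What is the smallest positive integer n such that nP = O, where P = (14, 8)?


Compute successive multiples of P until we hit O:
  1P = (14, 8)
  2P = (30, 15)
  3P = (26, 33)
  4P = (35, 13)
  5P = (29, 36)
  6P = (21, 11)
  7P = (12, 14)
  8P = (20, 10)
  ... (continuing to 46P)
  46P = O

ord(P) = 46


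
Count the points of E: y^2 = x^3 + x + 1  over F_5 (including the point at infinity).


For each x in F_5, count y with y^2 = x^3 + 1 x + 1 mod 5:
  x = 0: RHS = 1, y in [1, 4]  -> 2 point(s)
  x = 2: RHS = 1, y in [1, 4]  -> 2 point(s)
  x = 3: RHS = 1, y in [1, 4]  -> 2 point(s)
  x = 4: RHS = 4, y in [2, 3]  -> 2 point(s)
Affine points: 8. Add the point at infinity: total = 9.

#E(F_5) = 9


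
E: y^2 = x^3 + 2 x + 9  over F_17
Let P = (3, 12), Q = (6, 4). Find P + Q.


P != Q, so use the chord formula.
s = (y2 - y1) / (x2 - x1) = (9) / (3) mod 17 = 3
x3 = s^2 - x1 - x2 mod 17 = 3^2 - 3 - 6 = 0
y3 = s (x1 - x3) - y1 mod 17 = 3 * (3 - 0) - 12 = 14

P + Q = (0, 14)


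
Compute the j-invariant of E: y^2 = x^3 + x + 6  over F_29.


Delta = -16(4 a^3 + 27 b^2) mod 29 = 15
-1728 * (4 a)^3 = -1728 * (4*1)^3 mod 29 = 14
j = 14 * 15^(-1) mod 29 = 28

j = 28 (mod 29)


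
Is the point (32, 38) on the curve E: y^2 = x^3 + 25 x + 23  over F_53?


Check whether y^2 = x^3 + 25 x + 23 (mod 53) for (x, y) = (32, 38).
LHS: y^2 = 38^2 mod 53 = 13
RHS: x^3 + 25 x + 23 = 32^3 + 25*32 + 23 mod 53 = 42
LHS != RHS

No, not on the curve


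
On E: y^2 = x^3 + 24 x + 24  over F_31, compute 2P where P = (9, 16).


Doubling: s = (3 x1^2 + a) / (2 y1)
s = (3*9^2 + 24) / (2*16) mod 31 = 19
x3 = s^2 - 2 x1 mod 31 = 19^2 - 2*9 = 2
y3 = s (x1 - x3) - y1 mod 31 = 19 * (9 - 2) - 16 = 24

2P = (2, 24)


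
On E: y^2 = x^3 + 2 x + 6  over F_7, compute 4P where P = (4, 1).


k = 4 = 100_2 (binary, LSB first: 001)
Double-and-add from P = (4, 1):
  bit 0 = 0: acc unchanged = O
  bit 1 = 0: acc unchanged = O
  bit 2 = 1: acc = O + (2, 5) = (2, 5)

4P = (2, 5)


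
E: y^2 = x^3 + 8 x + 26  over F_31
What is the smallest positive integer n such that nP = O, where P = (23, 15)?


Compute successive multiples of P until we hit O:
  1P = (23, 15)
  2P = (26, 27)
  3P = (29, 23)
  4P = (29, 8)
  5P = (26, 4)
  6P = (23, 16)
  7P = O

ord(P) = 7


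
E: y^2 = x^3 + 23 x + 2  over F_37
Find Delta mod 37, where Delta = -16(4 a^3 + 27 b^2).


4 a^3 + 27 b^2 = 4*23^3 + 27*2^2 = 48668 + 108 = 48776
Delta = -16 * (48776) = -780416
Delta mod 37 = 25

Delta = 25 (mod 37)


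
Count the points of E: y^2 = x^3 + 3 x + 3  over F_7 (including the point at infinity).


For each x in F_7, count y with y^2 = x^3 + 3 x + 3 mod 7:
  x = 1: RHS = 0, y in [0]  -> 1 point(s)
  x = 3: RHS = 4, y in [2, 5]  -> 2 point(s)
  x = 4: RHS = 2, y in [3, 4]  -> 2 point(s)
Affine points: 5. Add the point at infinity: total = 6.

#E(F_7) = 6


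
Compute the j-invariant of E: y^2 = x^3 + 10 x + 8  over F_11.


Delta = -16(4 a^3 + 27 b^2) mod 11 = 4
-1728 * (4 a)^3 = -1728 * (4*10)^3 mod 11 = 9
j = 9 * 4^(-1) mod 11 = 5

j = 5 (mod 11)


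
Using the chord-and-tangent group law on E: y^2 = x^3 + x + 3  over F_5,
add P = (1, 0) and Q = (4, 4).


P != Q, so use the chord formula.
s = (y2 - y1) / (x2 - x1) = (4) / (3) mod 5 = 3
x3 = s^2 - x1 - x2 mod 5 = 3^2 - 1 - 4 = 4
y3 = s (x1 - x3) - y1 mod 5 = 3 * (1 - 4) - 0 = 1

P + Q = (4, 1)


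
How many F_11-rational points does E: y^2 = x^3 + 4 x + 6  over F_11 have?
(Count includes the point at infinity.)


For each x in F_11, count y with y^2 = x^3 + 4 x + 6 mod 11:
  x = 1: RHS = 0, y in [0]  -> 1 point(s)
  x = 2: RHS = 0, y in [0]  -> 1 point(s)
  x = 3: RHS = 1, y in [1, 10]  -> 2 point(s)
  x = 4: RHS = 9, y in [3, 8]  -> 2 point(s)
  x = 6: RHS = 4, y in [2, 9]  -> 2 point(s)
  x = 7: RHS = 3, y in [5, 6]  -> 2 point(s)
  x = 8: RHS = 0, y in [0]  -> 1 point(s)
  x = 9: RHS = 1, y in [1, 10]  -> 2 point(s)
  x = 10: RHS = 1, y in [1, 10]  -> 2 point(s)
Affine points: 15. Add the point at infinity: total = 16.

#E(F_11) = 16


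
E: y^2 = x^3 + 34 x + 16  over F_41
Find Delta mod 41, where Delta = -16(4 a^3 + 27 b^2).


4 a^3 + 27 b^2 = 4*34^3 + 27*16^2 = 157216 + 6912 = 164128
Delta = -16 * (164128) = -2626048
Delta mod 41 = 2

Delta = 2 (mod 41)


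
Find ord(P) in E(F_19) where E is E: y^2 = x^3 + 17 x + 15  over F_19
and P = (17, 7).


Compute successive multiples of P until we hit O:
  1P = (17, 7)
  2P = (8, 13)
  3P = (5, 4)
  4P = (3, 6)
  5P = (15, 4)
  6P = (13, 18)
  7P = (12, 3)
  8P = (18, 15)
  ... (continuing to 22P)
  22P = O

ord(P) = 22


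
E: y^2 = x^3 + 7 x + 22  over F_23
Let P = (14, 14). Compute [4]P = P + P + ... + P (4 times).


k = 4 = 100_2 (binary, LSB first: 001)
Double-and-add from P = (14, 14):
  bit 0 = 0: acc unchanged = O
  bit 1 = 0: acc unchanged = O
  bit 2 = 1: acc = O + (7, 0) = (7, 0)

4P = (7, 0)


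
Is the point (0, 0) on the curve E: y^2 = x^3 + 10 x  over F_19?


Check whether y^2 = x^3 + 10 x + 0 (mod 19) for (x, y) = (0, 0).
LHS: y^2 = 0^2 mod 19 = 0
RHS: x^3 + 10 x + 0 = 0^3 + 10*0 + 0 mod 19 = 0
LHS = RHS

Yes, on the curve


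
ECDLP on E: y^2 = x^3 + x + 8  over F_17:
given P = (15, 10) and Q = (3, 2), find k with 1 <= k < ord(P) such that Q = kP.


Enumerate multiples of P until we hit Q = (3, 2):
  1P = (15, 10)
  2P = (2, 1)
  3P = (4, 12)
  4P = (0, 12)
  5P = (3, 2)
Match found at i = 5.

k = 5


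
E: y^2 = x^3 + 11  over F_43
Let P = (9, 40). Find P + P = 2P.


Doubling: s = (3 x1^2 + a) / (2 y1)
s = (3*9^2 + 0) / (2*40) mod 43 = 24
x3 = s^2 - 2 x1 mod 43 = 24^2 - 2*9 = 42
y3 = s (x1 - x3) - y1 mod 43 = 24 * (9 - 42) - 40 = 28

2P = (42, 28)


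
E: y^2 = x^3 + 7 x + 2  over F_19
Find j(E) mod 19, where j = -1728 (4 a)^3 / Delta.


Delta = -16(4 a^3 + 27 b^2) mod 19 = 13
-1728 * (4 a)^3 = -1728 * (4*7)^3 mod 19 = 7
j = 7 * 13^(-1) mod 19 = 2

j = 2 (mod 19)


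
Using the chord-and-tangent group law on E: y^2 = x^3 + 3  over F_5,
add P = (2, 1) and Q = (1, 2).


P != Q, so use the chord formula.
s = (y2 - y1) / (x2 - x1) = (1) / (4) mod 5 = 4
x3 = s^2 - x1 - x2 mod 5 = 4^2 - 2 - 1 = 3
y3 = s (x1 - x3) - y1 mod 5 = 4 * (2 - 3) - 1 = 0

P + Q = (3, 0)


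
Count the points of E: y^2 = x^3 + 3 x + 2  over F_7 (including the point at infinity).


For each x in F_7, count y with y^2 = x^3 + 3 x + 2 mod 7:
  x = 0: RHS = 2, y in [3, 4]  -> 2 point(s)
  x = 2: RHS = 2, y in [3, 4]  -> 2 point(s)
  x = 4: RHS = 1, y in [1, 6]  -> 2 point(s)
  x = 5: RHS = 2, y in [3, 4]  -> 2 point(s)
Affine points: 8. Add the point at infinity: total = 9.

#E(F_7) = 9


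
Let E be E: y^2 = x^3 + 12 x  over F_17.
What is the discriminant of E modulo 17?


4 a^3 + 27 b^2 = 4*12^3 + 27*0^2 = 6912 + 0 = 6912
Delta = -16 * (6912) = -110592
Delta mod 17 = 10

Delta = 10 (mod 17)


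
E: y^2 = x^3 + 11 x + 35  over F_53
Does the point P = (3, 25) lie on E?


Check whether y^2 = x^3 + 11 x + 35 (mod 53) for (x, y) = (3, 25).
LHS: y^2 = 25^2 mod 53 = 42
RHS: x^3 + 11 x + 35 = 3^3 + 11*3 + 35 mod 53 = 42
LHS = RHS

Yes, on the curve


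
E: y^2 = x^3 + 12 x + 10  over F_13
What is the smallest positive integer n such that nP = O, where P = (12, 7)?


Compute successive multiples of P until we hit O:
  1P = (12, 7)
  2P = (6, 5)
  3P = (11, 2)
  4P = (2, 4)
  5P = (0, 7)
  6P = (1, 6)
  7P = (10, 5)
  8P = (5, 0)
  ... (continuing to 16P)
  16P = O

ord(P) = 16


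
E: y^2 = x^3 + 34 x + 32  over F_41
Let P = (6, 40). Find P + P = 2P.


Doubling: s = (3 x1^2 + a) / (2 y1)
s = (3*6^2 + 34) / (2*40) mod 41 = 11
x3 = s^2 - 2 x1 mod 41 = 11^2 - 2*6 = 27
y3 = s (x1 - x3) - y1 mod 41 = 11 * (6 - 27) - 40 = 16

2P = (27, 16)


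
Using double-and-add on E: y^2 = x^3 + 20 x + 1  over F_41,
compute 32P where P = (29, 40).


k = 32 = 100000_2 (binary, LSB first: 000001)
Double-and-add from P = (29, 40):
  bit 0 = 0: acc unchanged = O
  bit 1 = 0: acc unchanged = O
  bit 2 = 0: acc unchanged = O
  bit 3 = 0: acc unchanged = O
  bit 4 = 0: acc unchanged = O
  bit 5 = 1: acc = O + (18, 24) = (18, 24)

32P = (18, 24)


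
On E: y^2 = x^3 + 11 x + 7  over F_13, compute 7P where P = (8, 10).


k = 7 = 111_2 (binary, LSB first: 111)
Double-and-add from P = (8, 10):
  bit 0 = 1: acc = O + (8, 10) = (8, 10)
  bit 1 = 1: acc = (8, 10) + (6, 9) = (9, 9)
  bit 2 = 1: acc = (9, 9) + (10, 5) = (10, 8)

7P = (10, 8)


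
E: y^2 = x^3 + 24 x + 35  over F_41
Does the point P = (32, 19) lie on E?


Check whether y^2 = x^3 + 24 x + 35 (mod 41) for (x, y) = (32, 19).
LHS: y^2 = 19^2 mod 41 = 33
RHS: x^3 + 24 x + 35 = 32^3 + 24*32 + 35 mod 41 = 33
LHS = RHS

Yes, on the curve


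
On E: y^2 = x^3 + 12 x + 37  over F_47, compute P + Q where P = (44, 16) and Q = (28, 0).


P != Q, so use the chord formula.
s = (y2 - y1) / (x2 - x1) = (31) / (31) mod 47 = 1
x3 = s^2 - x1 - x2 mod 47 = 1^2 - 44 - 28 = 23
y3 = s (x1 - x3) - y1 mod 47 = 1 * (44 - 23) - 16 = 5

P + Q = (23, 5)


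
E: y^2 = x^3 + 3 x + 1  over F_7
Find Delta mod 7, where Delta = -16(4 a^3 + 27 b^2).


4 a^3 + 27 b^2 = 4*3^3 + 27*1^2 = 108 + 27 = 135
Delta = -16 * (135) = -2160
Delta mod 7 = 3

Delta = 3 (mod 7)


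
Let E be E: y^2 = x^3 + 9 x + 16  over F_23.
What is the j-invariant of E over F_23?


Delta = -16(4 a^3 + 27 b^2) mod 23 = 3
-1728 * (4 a)^3 = -1728 * (4*9)^3 mod 23 = 10
j = 10 * 3^(-1) mod 23 = 11

j = 11 (mod 23)


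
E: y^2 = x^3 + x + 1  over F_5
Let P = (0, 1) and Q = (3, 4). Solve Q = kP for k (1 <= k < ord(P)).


Enumerate multiples of P until we hit Q = (3, 4):
  1P = (0, 1)
  2P = (4, 2)
  3P = (2, 1)
  4P = (3, 4)
Match found at i = 4.

k = 4


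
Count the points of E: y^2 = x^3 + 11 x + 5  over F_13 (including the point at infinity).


For each x in F_13, count y with y^2 = x^3 + 11 x + 5 mod 13:
  x = 1: RHS = 4, y in [2, 11]  -> 2 point(s)
  x = 2: RHS = 9, y in [3, 10]  -> 2 point(s)
  x = 3: RHS = 0, y in [0]  -> 1 point(s)
  x = 4: RHS = 9, y in [3, 10]  -> 2 point(s)
  x = 5: RHS = 3, y in [4, 9]  -> 2 point(s)
  x = 6: RHS = 1, y in [1, 12]  -> 2 point(s)
  x = 7: RHS = 9, y in [3, 10]  -> 2 point(s)
  x = 9: RHS = 1, y in [1, 12]  -> 2 point(s)
  x = 10: RHS = 10, y in [6, 7]  -> 2 point(s)
  x = 11: RHS = 1, y in [1, 12]  -> 2 point(s)
Affine points: 19. Add the point at infinity: total = 20.

#E(F_13) = 20


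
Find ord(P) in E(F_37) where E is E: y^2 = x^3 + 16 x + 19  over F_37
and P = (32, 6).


Compute successive multiples of P until we hit O:
  1P = (32, 6)
  2P = (21, 25)
  3P = (9, 35)
  4P = (22, 20)
  5P = (19, 35)
  6P = (19, 2)
  7P = (22, 17)
  8P = (9, 2)
  ... (continuing to 11P)
  11P = O

ord(P) = 11


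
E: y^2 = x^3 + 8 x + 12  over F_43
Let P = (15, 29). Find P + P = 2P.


Doubling: s = (3 x1^2 + a) / (2 y1)
s = (3*15^2 + 8) / (2*29) mod 43 = 14
x3 = s^2 - 2 x1 mod 43 = 14^2 - 2*15 = 37
y3 = s (x1 - x3) - y1 mod 43 = 14 * (15 - 37) - 29 = 7

2P = (37, 7)


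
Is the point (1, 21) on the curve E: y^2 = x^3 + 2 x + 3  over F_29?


Check whether y^2 = x^3 + 2 x + 3 (mod 29) for (x, y) = (1, 21).
LHS: y^2 = 21^2 mod 29 = 6
RHS: x^3 + 2 x + 3 = 1^3 + 2*1 + 3 mod 29 = 6
LHS = RHS

Yes, on the curve


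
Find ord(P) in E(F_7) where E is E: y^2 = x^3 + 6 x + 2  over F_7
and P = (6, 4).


Compute successive multiples of P until we hit O:
  1P = (6, 4)
  2P = (6, 3)
  3P = O

ord(P) = 3


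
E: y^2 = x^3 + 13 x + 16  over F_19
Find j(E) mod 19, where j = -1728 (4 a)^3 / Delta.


Delta = -16(4 a^3 + 27 b^2) mod 19 = 18
-1728 * (4 a)^3 = -1728 * (4*13)^3 mod 19 = 8
j = 8 * 18^(-1) mod 19 = 11

j = 11 (mod 19)


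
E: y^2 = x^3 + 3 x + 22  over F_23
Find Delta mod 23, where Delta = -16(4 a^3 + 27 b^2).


4 a^3 + 27 b^2 = 4*3^3 + 27*22^2 = 108 + 13068 = 13176
Delta = -16 * (13176) = -210816
Delta mod 23 = 2

Delta = 2 (mod 23)


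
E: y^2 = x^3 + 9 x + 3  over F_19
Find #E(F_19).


For each x in F_19, count y with y^2 = x^3 + 9 x + 3 mod 19:
  x = 3: RHS = 0, y in [0]  -> 1 point(s)
  x = 6: RHS = 7, y in [8, 11]  -> 2 point(s)
  x = 8: RHS = 17, y in [6, 13]  -> 2 point(s)
  x = 14: RHS = 4, y in [2, 17]  -> 2 point(s)
  x = 15: RHS = 17, y in [6, 13]  -> 2 point(s)
  x = 16: RHS = 6, y in [5, 14]  -> 2 point(s)
Affine points: 11. Add the point at infinity: total = 12.

#E(F_19) = 12


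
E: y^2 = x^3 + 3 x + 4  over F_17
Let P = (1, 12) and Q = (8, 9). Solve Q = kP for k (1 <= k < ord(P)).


Enumerate multiples of P until we hit Q = (8, 9):
  1P = (1, 12)
  2P = (14, 6)
  3P = (0, 15)
  4P = (8, 9)
Match found at i = 4.

k = 4


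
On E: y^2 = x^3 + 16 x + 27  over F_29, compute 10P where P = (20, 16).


k = 10 = 1010_2 (binary, LSB first: 0101)
Double-and-add from P = (20, 16):
  bit 0 = 0: acc unchanged = O
  bit 1 = 1: acc = O + (12, 27) = (12, 27)
  bit 2 = 0: acc unchanged = (12, 27)
  bit 3 = 1: acc = (12, 27) + (9, 28) = (21, 5)

10P = (21, 5)


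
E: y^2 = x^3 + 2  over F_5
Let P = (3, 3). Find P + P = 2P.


Doubling: s = (3 x1^2 + a) / (2 y1)
s = (3*3^2 + 0) / (2*3) mod 5 = 2
x3 = s^2 - 2 x1 mod 5 = 2^2 - 2*3 = 3
y3 = s (x1 - x3) - y1 mod 5 = 2 * (3 - 3) - 3 = 2

2P = (3, 2)


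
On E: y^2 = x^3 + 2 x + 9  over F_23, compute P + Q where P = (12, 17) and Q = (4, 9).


P != Q, so use the chord formula.
s = (y2 - y1) / (x2 - x1) = (15) / (15) mod 23 = 1
x3 = s^2 - x1 - x2 mod 23 = 1^2 - 12 - 4 = 8
y3 = s (x1 - x3) - y1 mod 23 = 1 * (12 - 8) - 17 = 10

P + Q = (8, 10)


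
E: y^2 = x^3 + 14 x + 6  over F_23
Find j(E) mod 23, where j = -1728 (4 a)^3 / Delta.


Delta = -16(4 a^3 + 27 b^2) mod 23 = 8
-1728 * (4 a)^3 = -1728 * (4*14)^3 mod 23 = 13
j = 13 * 8^(-1) mod 23 = 16

j = 16 (mod 23)


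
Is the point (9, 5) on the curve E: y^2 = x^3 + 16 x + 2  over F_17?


Check whether y^2 = x^3 + 16 x + 2 (mod 17) for (x, y) = (9, 5).
LHS: y^2 = 5^2 mod 17 = 8
RHS: x^3 + 16 x + 2 = 9^3 + 16*9 + 2 mod 17 = 8
LHS = RHS

Yes, on the curve


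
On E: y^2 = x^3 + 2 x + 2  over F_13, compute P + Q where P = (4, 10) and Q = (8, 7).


P != Q, so use the chord formula.
s = (y2 - y1) / (x2 - x1) = (10) / (4) mod 13 = 9
x3 = s^2 - x1 - x2 mod 13 = 9^2 - 4 - 8 = 4
y3 = s (x1 - x3) - y1 mod 13 = 9 * (4 - 4) - 10 = 3

P + Q = (4, 3)


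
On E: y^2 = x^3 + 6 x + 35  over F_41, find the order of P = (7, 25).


Compute successive multiples of P until we hit O:
  1P = (7, 25)
  2P = (29, 11)
  3P = (1, 1)
  4P = (8, 12)
  5P = (31, 0)
  6P = (8, 29)
  7P = (1, 40)
  8P = (29, 30)
  ... (continuing to 10P)
  10P = O

ord(P) = 10


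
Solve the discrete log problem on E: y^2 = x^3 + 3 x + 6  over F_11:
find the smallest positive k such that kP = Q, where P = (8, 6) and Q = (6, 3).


Enumerate multiples of P until we hit Q = (6, 3):
  1P = (8, 6)
  2P = (4, 4)
  3P = (2, 8)
  4P = (6, 8)
  5P = (9, 6)
  6P = (5, 5)
  7P = (3, 3)
  8P = (3, 8)
  9P = (5, 6)
  10P = (9, 5)
  11P = (6, 3)
Match found at i = 11.

k = 11


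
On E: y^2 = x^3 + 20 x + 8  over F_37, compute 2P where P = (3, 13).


Doubling: s = (3 x1^2 + a) / (2 y1)
s = (3*3^2 + 20) / (2*13) mod 37 = 26
x3 = s^2 - 2 x1 mod 37 = 26^2 - 2*3 = 4
y3 = s (x1 - x3) - y1 mod 37 = 26 * (3 - 4) - 13 = 35

2P = (4, 35)


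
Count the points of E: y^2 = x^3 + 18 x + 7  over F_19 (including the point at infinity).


For each x in F_19, count y with y^2 = x^3 + 18 x + 7 mod 19:
  x = 0: RHS = 7, y in [8, 11]  -> 2 point(s)
  x = 1: RHS = 7, y in [8, 11]  -> 2 point(s)
  x = 7: RHS = 1, y in [1, 18]  -> 2 point(s)
  x = 8: RHS = 17, y in [6, 13]  -> 2 point(s)
  x = 9: RHS = 5, y in [9, 10]  -> 2 point(s)
  x = 10: RHS = 9, y in [3, 16]  -> 2 point(s)
  x = 11: RHS = 16, y in [4, 15]  -> 2 point(s)
  x = 13: RHS = 6, y in [5, 14]  -> 2 point(s)
  x = 14: RHS = 1, y in [1, 18]  -> 2 point(s)
  x = 15: RHS = 4, y in [2, 17]  -> 2 point(s)
  x = 17: RHS = 1, y in [1, 18]  -> 2 point(s)
  x = 18: RHS = 7, y in [8, 11]  -> 2 point(s)
Affine points: 24. Add the point at infinity: total = 25.

#E(F_19) = 25


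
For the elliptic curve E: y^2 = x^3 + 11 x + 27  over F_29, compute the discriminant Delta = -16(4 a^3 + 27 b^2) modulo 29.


4 a^3 + 27 b^2 = 4*11^3 + 27*27^2 = 5324 + 19683 = 25007
Delta = -16 * (25007) = -400112
Delta mod 29 = 1

Delta = 1 (mod 29)


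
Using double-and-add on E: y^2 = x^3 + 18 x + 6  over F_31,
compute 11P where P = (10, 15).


k = 11 = 1011_2 (binary, LSB first: 1101)
Double-and-add from P = (10, 15):
  bit 0 = 1: acc = O + (10, 15) = (10, 15)
  bit 1 = 1: acc = (10, 15) + (13, 9) = (12, 20)
  bit 2 = 0: acc unchanged = (12, 20)
  bit 3 = 1: acc = (12, 20) + (5, 2) = (1, 26)

11P = (1, 26)


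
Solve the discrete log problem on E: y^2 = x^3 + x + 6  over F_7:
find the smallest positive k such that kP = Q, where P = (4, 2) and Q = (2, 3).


Enumerate multiples of P until we hit Q = (2, 3):
  1P = (4, 2)
  2P = (6, 5)
  3P = (1, 6)
  4P = (3, 6)
  5P = (2, 4)
  6P = (2, 3)
Match found at i = 6.

k = 6


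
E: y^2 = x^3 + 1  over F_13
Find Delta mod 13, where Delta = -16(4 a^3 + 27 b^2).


4 a^3 + 27 b^2 = 4*0^3 + 27*1^2 = 0 + 27 = 27
Delta = -16 * (27) = -432
Delta mod 13 = 10

Delta = 10 (mod 13)


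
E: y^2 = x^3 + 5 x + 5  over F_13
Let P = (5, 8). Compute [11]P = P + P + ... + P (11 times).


k = 11 = 1011_2 (binary, LSB first: 1101)
Double-and-add from P = (5, 8):
  bit 0 = 1: acc = O + (5, 8) = (5, 8)
  bit 1 = 1: acc = (5, 8) + (2, 7) = (9, 8)
  bit 2 = 0: acc unchanged = (9, 8)
  bit 3 = 1: acc = (9, 8) + (12, 8) = (5, 5)

11P = (5, 5)


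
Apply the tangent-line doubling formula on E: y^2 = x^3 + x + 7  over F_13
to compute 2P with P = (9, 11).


Doubling: s = (3 x1^2 + a) / (2 y1)
s = (3*9^2 + 1) / (2*11) mod 13 = 4
x3 = s^2 - 2 x1 mod 13 = 4^2 - 2*9 = 11
y3 = s (x1 - x3) - y1 mod 13 = 4 * (9 - 11) - 11 = 7

2P = (11, 7)


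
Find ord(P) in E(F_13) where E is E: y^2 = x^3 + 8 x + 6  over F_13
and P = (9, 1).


Compute successive multiples of P until we hit O:
  1P = (9, 1)
  2P = (12, 6)
  3P = (2, 2)
  4P = (6, 6)
  5P = (8, 6)
  6P = (8, 7)
  7P = (6, 7)
  8P = (2, 11)
  ... (continuing to 11P)
  11P = O

ord(P) = 11


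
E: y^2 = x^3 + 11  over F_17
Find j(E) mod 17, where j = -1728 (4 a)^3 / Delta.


Delta = -16(4 a^3 + 27 b^2) mod 17 = 3
-1728 * (4 a)^3 = -1728 * (4*0)^3 mod 17 = 0
j = 0 * 3^(-1) mod 17 = 0

j = 0 (mod 17)


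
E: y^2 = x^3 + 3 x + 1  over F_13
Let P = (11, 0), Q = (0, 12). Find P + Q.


P != Q, so use the chord formula.
s = (y2 - y1) / (x2 - x1) = (12) / (2) mod 13 = 6
x3 = s^2 - x1 - x2 mod 13 = 6^2 - 11 - 0 = 12
y3 = s (x1 - x3) - y1 mod 13 = 6 * (11 - 12) - 0 = 7

P + Q = (12, 7)


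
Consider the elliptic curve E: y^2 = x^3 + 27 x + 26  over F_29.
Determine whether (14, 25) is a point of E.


Check whether y^2 = x^3 + 27 x + 26 (mod 29) for (x, y) = (14, 25).
LHS: y^2 = 25^2 mod 29 = 16
RHS: x^3 + 27 x + 26 = 14^3 + 27*14 + 26 mod 29 = 16
LHS = RHS

Yes, on the curve


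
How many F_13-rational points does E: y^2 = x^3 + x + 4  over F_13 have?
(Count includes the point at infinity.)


For each x in F_13, count y with y^2 = x^3 + 1 x + 4 mod 13:
  x = 0: RHS = 4, y in [2, 11]  -> 2 point(s)
  x = 2: RHS = 1, y in [1, 12]  -> 2 point(s)
  x = 5: RHS = 4, y in [2, 11]  -> 2 point(s)
  x = 7: RHS = 3, y in [4, 9]  -> 2 point(s)
  x = 8: RHS = 4, y in [2, 11]  -> 2 point(s)
  x = 9: RHS = 1, y in [1, 12]  -> 2 point(s)
  x = 10: RHS = 0, y in [0]  -> 1 point(s)
Affine points: 13. Add the point at infinity: total = 14.

#E(F_13) = 14


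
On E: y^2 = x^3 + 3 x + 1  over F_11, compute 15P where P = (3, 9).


k = 15 = 1111_2 (binary, LSB first: 1111)
Double-and-add from P = (3, 9):
  bit 0 = 1: acc = O + (3, 9) = (3, 9)
  bit 1 = 1: acc = (3, 9) + (9, 3) = (0, 10)
  bit 2 = 1: acc = (0, 10) + (2, 9) = (1, 7)
  bit 3 = 1: acc = (1, 7) + (8, 8) = (0, 1)

15P = (0, 1)


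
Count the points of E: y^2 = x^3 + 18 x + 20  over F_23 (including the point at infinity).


For each x in F_23, count y with y^2 = x^3 + 18 x + 20 mod 23:
  x = 1: RHS = 16, y in [4, 19]  -> 2 point(s)
  x = 2: RHS = 18, y in [8, 15]  -> 2 point(s)
  x = 3: RHS = 9, y in [3, 20]  -> 2 point(s)
  x = 4: RHS = 18, y in [8, 15]  -> 2 point(s)
  x = 7: RHS = 6, y in [11, 12]  -> 2 point(s)
  x = 8: RHS = 9, y in [3, 20]  -> 2 point(s)
  x = 10: RHS = 4, y in [2, 21]  -> 2 point(s)
  x = 11: RHS = 8, y in [10, 13]  -> 2 point(s)
  x = 12: RHS = 9, y in [3, 20]  -> 2 point(s)
  x = 13: RHS = 13, y in [6, 17]  -> 2 point(s)
  x = 14: RHS = 3, y in [7, 16]  -> 2 point(s)
  x = 15: RHS = 8, y in [10, 13]  -> 2 point(s)
  x = 17: RHS = 18, y in [8, 15]  -> 2 point(s)
  x = 18: RHS = 12, y in [9, 14]  -> 2 point(s)
  x = 20: RHS = 8, y in [10, 13]  -> 2 point(s)
  x = 22: RHS = 1, y in [1, 22]  -> 2 point(s)
Affine points: 32. Add the point at infinity: total = 33.

#E(F_23) = 33


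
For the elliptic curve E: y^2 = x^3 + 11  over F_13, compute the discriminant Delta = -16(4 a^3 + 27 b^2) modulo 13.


4 a^3 + 27 b^2 = 4*0^3 + 27*11^2 = 0 + 3267 = 3267
Delta = -16 * (3267) = -52272
Delta mod 13 = 1

Delta = 1 (mod 13)


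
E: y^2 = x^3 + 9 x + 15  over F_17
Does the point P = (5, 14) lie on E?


Check whether y^2 = x^3 + 9 x + 15 (mod 17) for (x, y) = (5, 14).
LHS: y^2 = 14^2 mod 17 = 9
RHS: x^3 + 9 x + 15 = 5^3 + 9*5 + 15 mod 17 = 15
LHS != RHS

No, not on the curve


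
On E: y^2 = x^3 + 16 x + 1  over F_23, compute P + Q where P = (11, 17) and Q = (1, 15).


P != Q, so use the chord formula.
s = (y2 - y1) / (x2 - x1) = (21) / (13) mod 23 = 14
x3 = s^2 - x1 - x2 mod 23 = 14^2 - 11 - 1 = 0
y3 = s (x1 - x3) - y1 mod 23 = 14 * (11 - 0) - 17 = 22

P + Q = (0, 22)


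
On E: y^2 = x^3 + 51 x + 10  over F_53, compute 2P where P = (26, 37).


Doubling: s = (3 x1^2 + a) / (2 y1)
s = (3*26^2 + 51) / (2*37) mod 53 = 46
x3 = s^2 - 2 x1 mod 53 = 46^2 - 2*26 = 50
y3 = s (x1 - x3) - y1 mod 53 = 46 * (26 - 50) - 37 = 25

2P = (50, 25)


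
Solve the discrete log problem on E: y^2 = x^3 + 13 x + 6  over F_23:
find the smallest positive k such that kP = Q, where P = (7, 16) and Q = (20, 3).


Enumerate multiples of P until we hit Q = (20, 3):
  1P = (7, 16)
  2P = (11, 10)
  3P = (13, 16)
  4P = (3, 7)
  5P = (8, 22)
  6P = (21, 15)
  7P = (20, 3)
Match found at i = 7.

k = 7


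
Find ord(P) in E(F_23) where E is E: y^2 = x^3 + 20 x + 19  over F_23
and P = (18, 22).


Compute successive multiples of P until we hit O:
  1P = (18, 22)
  2P = (18, 1)
  3P = O

ord(P) = 3


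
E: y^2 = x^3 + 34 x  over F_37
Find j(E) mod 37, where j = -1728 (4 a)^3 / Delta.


Delta = -16(4 a^3 + 27 b^2) mod 37 = 26
-1728 * (4 a)^3 = -1728 * (4*34)^3 mod 37 = 10
j = 10 * 26^(-1) mod 37 = 26

j = 26 (mod 37)


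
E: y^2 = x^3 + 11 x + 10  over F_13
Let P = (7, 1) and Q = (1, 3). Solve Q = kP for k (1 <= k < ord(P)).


Enumerate multiples of P until we hit Q = (1, 3):
  1P = (7, 1)
  2P = (0, 6)
  3P = (2, 1)
  4P = (4, 12)
  5P = (1, 3)
Match found at i = 5.

k = 5


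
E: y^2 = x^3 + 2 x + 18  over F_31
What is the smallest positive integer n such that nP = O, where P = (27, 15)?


Compute successive multiples of P until we hit O:
  1P = (27, 15)
  2P = (28, 4)
  3P = (4, 11)
  4P = (8, 22)
  5P = (0, 24)
  6P = (11, 21)
  7P = (13, 3)
  8P = (24, 23)
  ... (continuing to 28P)
  28P = O

ord(P) = 28


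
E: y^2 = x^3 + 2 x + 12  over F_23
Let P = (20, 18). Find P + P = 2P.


Doubling: s = (3 x1^2 + a) / (2 y1)
s = (3*20^2 + 2) / (2*18) mod 23 = 4
x3 = s^2 - 2 x1 mod 23 = 4^2 - 2*20 = 22
y3 = s (x1 - x3) - y1 mod 23 = 4 * (20 - 22) - 18 = 20

2P = (22, 20)


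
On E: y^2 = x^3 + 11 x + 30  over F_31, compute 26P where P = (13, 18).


k = 26 = 11010_2 (binary, LSB first: 01011)
Double-and-add from P = (13, 18):
  bit 0 = 0: acc unchanged = O
  bit 1 = 1: acc = O + (7, 27) = (7, 27)
  bit 2 = 0: acc unchanged = (7, 27)
  bit 3 = 1: acc = (7, 27) + (26, 25) = (23, 22)
  bit 4 = 1: acc = (23, 22) + (14, 13) = (26, 6)

26P = (26, 6)


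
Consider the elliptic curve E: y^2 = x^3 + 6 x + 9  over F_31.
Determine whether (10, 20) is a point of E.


Check whether y^2 = x^3 + 6 x + 9 (mod 31) for (x, y) = (10, 20).
LHS: y^2 = 20^2 mod 31 = 28
RHS: x^3 + 6 x + 9 = 10^3 + 6*10 + 9 mod 31 = 15
LHS != RHS

No, not on the curve


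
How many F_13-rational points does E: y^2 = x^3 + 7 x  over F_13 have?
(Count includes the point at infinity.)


For each x in F_13, count y with y^2 = x^3 + 7 x + 0 mod 13:
  x = 0: RHS = 0, y in [0]  -> 1 point(s)
  x = 2: RHS = 9, y in [3, 10]  -> 2 point(s)
  x = 3: RHS = 9, y in [3, 10]  -> 2 point(s)
  x = 4: RHS = 1, y in [1, 12]  -> 2 point(s)
  x = 5: RHS = 4, y in [2, 11]  -> 2 point(s)
  x = 8: RHS = 9, y in [3, 10]  -> 2 point(s)
  x = 9: RHS = 12, y in [5, 8]  -> 2 point(s)
  x = 10: RHS = 4, y in [2, 11]  -> 2 point(s)
  x = 11: RHS = 4, y in [2, 11]  -> 2 point(s)
Affine points: 17. Add the point at infinity: total = 18.

#E(F_13) = 18


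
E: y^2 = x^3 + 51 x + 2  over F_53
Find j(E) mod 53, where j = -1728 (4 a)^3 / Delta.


Delta = -16(4 a^3 + 27 b^2) mod 53 = 3
-1728 * (4 a)^3 = -1728 * (4*51)^3 mod 53 = 7
j = 7 * 3^(-1) mod 53 = 20

j = 20 (mod 53)


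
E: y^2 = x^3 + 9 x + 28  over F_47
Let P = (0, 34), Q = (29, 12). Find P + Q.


P != Q, so use the chord formula.
s = (y2 - y1) / (x2 - x1) = (25) / (29) mod 47 = 43
x3 = s^2 - x1 - x2 mod 47 = 43^2 - 0 - 29 = 34
y3 = s (x1 - x3) - y1 mod 47 = 43 * (0 - 34) - 34 = 8

P + Q = (34, 8)


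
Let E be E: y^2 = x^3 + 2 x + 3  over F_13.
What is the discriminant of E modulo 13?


4 a^3 + 27 b^2 = 4*2^3 + 27*3^2 = 32 + 243 = 275
Delta = -16 * (275) = -4400
Delta mod 13 = 7

Delta = 7 (mod 13)


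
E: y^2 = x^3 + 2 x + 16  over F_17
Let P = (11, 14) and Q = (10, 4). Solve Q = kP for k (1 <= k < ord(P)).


Enumerate multiples of P until we hit Q = (10, 4):
  1P = (11, 14)
  2P = (10, 13)
  3P = (14, 0)
  4P = (10, 4)
Match found at i = 4.

k = 4


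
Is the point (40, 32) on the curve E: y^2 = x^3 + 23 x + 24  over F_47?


Check whether y^2 = x^3 + 23 x + 24 (mod 47) for (x, y) = (40, 32).
LHS: y^2 = 32^2 mod 47 = 37
RHS: x^3 + 23 x + 24 = 40^3 + 23*40 + 24 mod 47 = 37
LHS = RHS

Yes, on the curve


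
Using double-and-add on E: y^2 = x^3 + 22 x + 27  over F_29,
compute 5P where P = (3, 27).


k = 5 = 101_2 (binary, LSB first: 101)
Double-and-add from P = (3, 27):
  bit 0 = 1: acc = O + (3, 27) = (3, 27)
  bit 1 = 0: acc unchanged = (3, 27)
  bit 2 = 1: acc = (3, 27) + (14, 18) = (5, 1)

5P = (5, 1)


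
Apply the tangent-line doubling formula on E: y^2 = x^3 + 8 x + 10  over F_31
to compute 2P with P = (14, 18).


Doubling: s = (3 x1^2 + a) / (2 y1)
s = (3*14^2 + 8) / (2*18) mod 31 = 20
x3 = s^2 - 2 x1 mod 31 = 20^2 - 2*14 = 0
y3 = s (x1 - x3) - y1 mod 31 = 20 * (14 - 0) - 18 = 14

2P = (0, 14)


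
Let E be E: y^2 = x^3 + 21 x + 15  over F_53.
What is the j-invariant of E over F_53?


Delta = -16(4 a^3 + 27 b^2) mod 53 = 50
-1728 * (4 a)^3 = -1728 * (4*21)^3 mod 53 = 52
j = 52 * 50^(-1) mod 53 = 18

j = 18 (mod 53)


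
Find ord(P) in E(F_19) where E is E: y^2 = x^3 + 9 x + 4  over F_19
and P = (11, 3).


Compute successive multiples of P until we hit O:
  1P = (11, 3)
  2P = (3, 18)
  3P = (10, 7)
  4P = (14, 9)
  5P = (17, 4)
  6P = (0, 2)
  7P = (0, 17)
  8P = (17, 15)
  ... (continuing to 13P)
  13P = O

ord(P) = 13


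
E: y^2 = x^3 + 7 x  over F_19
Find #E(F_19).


For each x in F_19, count y with y^2 = x^3 + 7 x + 0 mod 19:
  x = 0: RHS = 0, y in [0]  -> 1 point(s)
  x = 4: RHS = 16, y in [4, 15]  -> 2 point(s)
  x = 6: RHS = 11, y in [7, 12]  -> 2 point(s)
  x = 8: RHS = 17, y in [6, 13]  -> 2 point(s)
  x = 10: RHS = 6, y in [5, 14]  -> 2 point(s)
  x = 12: RHS = 7, y in [8, 11]  -> 2 point(s)
  x = 14: RHS = 11, y in [7, 12]  -> 2 point(s)
  x = 16: RHS = 9, y in [3, 16]  -> 2 point(s)
  x = 17: RHS = 16, y in [4, 15]  -> 2 point(s)
  x = 18: RHS = 11, y in [7, 12]  -> 2 point(s)
Affine points: 19. Add the point at infinity: total = 20.

#E(F_19) = 20


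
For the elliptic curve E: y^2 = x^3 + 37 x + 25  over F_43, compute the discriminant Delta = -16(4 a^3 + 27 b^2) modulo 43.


4 a^3 + 27 b^2 = 4*37^3 + 27*25^2 = 202612 + 16875 = 219487
Delta = -16 * (219487) = -3511792
Delta mod 43 = 18

Delta = 18 (mod 43)


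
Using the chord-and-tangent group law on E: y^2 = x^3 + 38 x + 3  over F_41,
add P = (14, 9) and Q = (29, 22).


P != Q, so use the chord formula.
s = (y2 - y1) / (x2 - x1) = (13) / (15) mod 41 = 20
x3 = s^2 - x1 - x2 mod 41 = 20^2 - 14 - 29 = 29
y3 = s (x1 - x3) - y1 mod 41 = 20 * (14 - 29) - 9 = 19

P + Q = (29, 19)


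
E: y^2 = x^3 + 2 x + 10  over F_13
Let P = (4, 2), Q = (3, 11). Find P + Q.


P != Q, so use the chord formula.
s = (y2 - y1) / (x2 - x1) = (9) / (12) mod 13 = 4
x3 = s^2 - x1 - x2 mod 13 = 4^2 - 4 - 3 = 9
y3 = s (x1 - x3) - y1 mod 13 = 4 * (4 - 9) - 2 = 4

P + Q = (9, 4)


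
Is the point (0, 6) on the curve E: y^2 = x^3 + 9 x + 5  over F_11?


Check whether y^2 = x^3 + 9 x + 5 (mod 11) for (x, y) = (0, 6).
LHS: y^2 = 6^2 mod 11 = 3
RHS: x^3 + 9 x + 5 = 0^3 + 9*0 + 5 mod 11 = 5
LHS != RHS

No, not on the curve


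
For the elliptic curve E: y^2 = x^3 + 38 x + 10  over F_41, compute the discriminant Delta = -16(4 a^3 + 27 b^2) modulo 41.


4 a^3 + 27 b^2 = 4*38^3 + 27*10^2 = 219488 + 2700 = 222188
Delta = -16 * (222188) = -3555008
Delta mod 41 = 20

Delta = 20 (mod 41)


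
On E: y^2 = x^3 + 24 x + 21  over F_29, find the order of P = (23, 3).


Compute successive multiples of P until we hit O:
  1P = (23, 3)
  2P = (3, 2)
  3P = (27, 20)
  4P = (17, 8)
  5P = (5, 11)
  6P = (8, 0)
  7P = (5, 18)
  8P = (17, 21)
  ... (continuing to 12P)
  12P = O

ord(P) = 12


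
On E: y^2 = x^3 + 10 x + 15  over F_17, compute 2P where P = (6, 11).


Doubling: s = (3 x1^2 + a) / (2 y1)
s = (3*6^2 + 10) / (2*11) mod 17 = 10
x3 = s^2 - 2 x1 mod 17 = 10^2 - 2*6 = 3
y3 = s (x1 - x3) - y1 mod 17 = 10 * (6 - 3) - 11 = 2

2P = (3, 2)


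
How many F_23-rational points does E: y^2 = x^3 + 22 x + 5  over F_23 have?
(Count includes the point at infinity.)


For each x in F_23, count y with y^2 = x^3 + 22 x + 5 mod 23:
  x = 3: RHS = 6, y in [11, 12]  -> 2 point(s)
  x = 6: RHS = 8, y in [10, 13]  -> 2 point(s)
  x = 8: RHS = 3, y in [7, 16]  -> 2 point(s)
  x = 9: RHS = 12, y in [9, 14]  -> 2 point(s)
  x = 10: RHS = 6, y in [11, 12]  -> 2 point(s)
  x = 13: RHS = 4, y in [2, 21]  -> 2 point(s)
  x = 17: RHS = 2, y in [5, 18]  -> 2 point(s)
  x = 18: RHS = 0, y in [0]  -> 1 point(s)
  x = 20: RHS = 4, y in [2, 21]  -> 2 point(s)
Affine points: 17. Add the point at infinity: total = 18.

#E(F_23) = 18


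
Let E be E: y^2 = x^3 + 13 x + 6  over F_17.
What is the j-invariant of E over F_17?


Delta = -16(4 a^3 + 27 b^2) mod 17 = 2
-1728 * (4 a)^3 = -1728 * (4*13)^3 mod 17 = 6
j = 6 * 2^(-1) mod 17 = 3

j = 3 (mod 17)


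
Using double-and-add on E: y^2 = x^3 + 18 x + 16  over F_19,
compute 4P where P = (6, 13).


k = 4 = 100_2 (binary, LSB first: 001)
Double-and-add from P = (6, 13):
  bit 0 = 0: acc unchanged = O
  bit 1 = 0: acc unchanged = O
  bit 2 = 1: acc = O + (1, 15) = (1, 15)

4P = (1, 15)


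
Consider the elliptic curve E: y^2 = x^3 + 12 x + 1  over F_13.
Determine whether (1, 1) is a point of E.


Check whether y^2 = x^3 + 12 x + 1 (mod 13) for (x, y) = (1, 1).
LHS: y^2 = 1^2 mod 13 = 1
RHS: x^3 + 12 x + 1 = 1^3 + 12*1 + 1 mod 13 = 1
LHS = RHS

Yes, on the curve


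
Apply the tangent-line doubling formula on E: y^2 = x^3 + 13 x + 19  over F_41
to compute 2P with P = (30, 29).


Doubling: s = (3 x1^2 + a) / (2 y1)
s = (3*30^2 + 13) / (2*29) mod 41 = 39
x3 = s^2 - 2 x1 mod 41 = 39^2 - 2*30 = 26
y3 = s (x1 - x3) - y1 mod 41 = 39 * (30 - 26) - 29 = 4

2P = (26, 4)


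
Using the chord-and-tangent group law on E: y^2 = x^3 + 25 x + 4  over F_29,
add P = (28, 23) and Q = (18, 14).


P != Q, so use the chord formula.
s = (y2 - y1) / (x2 - x1) = (20) / (19) mod 29 = 27
x3 = s^2 - x1 - x2 mod 29 = 27^2 - 28 - 18 = 16
y3 = s (x1 - x3) - y1 mod 29 = 27 * (28 - 16) - 23 = 11

P + Q = (16, 11)


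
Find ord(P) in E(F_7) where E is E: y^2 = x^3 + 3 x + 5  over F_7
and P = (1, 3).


Compute successive multiples of P until we hit O:
  1P = (1, 3)
  2P = (6, 6)
  3P = (4, 5)
  4P = (4, 2)
  5P = (6, 1)
  6P = (1, 4)
  7P = O

ord(P) = 7


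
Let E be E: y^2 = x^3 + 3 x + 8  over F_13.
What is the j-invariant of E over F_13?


Delta = -16(4 a^3 + 27 b^2) mod 13 = 4
-1728 * (4 a)^3 = -1728 * (4*3)^3 mod 13 = 12
j = 12 * 4^(-1) mod 13 = 3

j = 3 (mod 13)


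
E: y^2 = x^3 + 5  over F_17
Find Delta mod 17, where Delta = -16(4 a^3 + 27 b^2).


4 a^3 + 27 b^2 = 4*0^3 + 27*5^2 = 0 + 675 = 675
Delta = -16 * (675) = -10800
Delta mod 17 = 12

Delta = 12 (mod 17)


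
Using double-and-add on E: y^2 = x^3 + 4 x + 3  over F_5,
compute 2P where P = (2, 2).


k = 2 = 10_2 (binary, LSB first: 01)
Double-and-add from P = (2, 2):
  bit 0 = 0: acc unchanged = O
  bit 1 = 1: acc = O + (2, 3) = (2, 3)

2P = (2, 3)


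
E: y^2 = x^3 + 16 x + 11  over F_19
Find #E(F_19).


For each x in F_19, count y with y^2 = x^3 + 16 x + 11 mod 19:
  x = 0: RHS = 11, y in [7, 12]  -> 2 point(s)
  x = 1: RHS = 9, y in [3, 16]  -> 2 point(s)
  x = 4: RHS = 6, y in [5, 14]  -> 2 point(s)
  x = 5: RHS = 7, y in [8, 11]  -> 2 point(s)
  x = 6: RHS = 0, y in [0]  -> 1 point(s)
  x = 8: RHS = 5, y in [9, 10]  -> 2 point(s)
  x = 11: RHS = 17, y in [6, 13]  -> 2 point(s)
  x = 15: RHS = 16, y in [4, 15]  -> 2 point(s)
  x = 17: RHS = 9, y in [3, 16]  -> 2 point(s)
Affine points: 17. Add the point at infinity: total = 18.

#E(F_19) = 18


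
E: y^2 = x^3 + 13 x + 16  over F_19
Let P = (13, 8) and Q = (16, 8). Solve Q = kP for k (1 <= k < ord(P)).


Enumerate multiples of P until we hit Q = (16, 8):
  1P = (13, 8)
  2P = (9, 8)
  3P = (16, 11)
  4P = (10, 14)
  5P = (0, 4)
  6P = (17, 1)
  7P = (17, 18)
  8P = (0, 15)
  9P = (10, 5)
  10P = (16, 8)
Match found at i = 10.

k = 10


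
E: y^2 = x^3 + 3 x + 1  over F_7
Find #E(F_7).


For each x in F_7, count y with y^2 = x^3 + 3 x + 1 mod 7:
  x = 0: RHS = 1, y in [1, 6]  -> 2 point(s)
  x = 2: RHS = 1, y in [1, 6]  -> 2 point(s)
  x = 3: RHS = 2, y in [3, 4]  -> 2 point(s)
  x = 4: RHS = 0, y in [0]  -> 1 point(s)
  x = 5: RHS = 1, y in [1, 6]  -> 2 point(s)
  x = 6: RHS = 4, y in [2, 5]  -> 2 point(s)
Affine points: 11. Add the point at infinity: total = 12.

#E(F_7) = 12


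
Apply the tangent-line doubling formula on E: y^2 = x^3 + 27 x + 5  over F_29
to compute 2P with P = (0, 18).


Doubling: s = (3 x1^2 + a) / (2 y1)
s = (3*0^2 + 27) / (2*18) mod 29 = 8
x3 = s^2 - 2 x1 mod 29 = 8^2 - 2*0 = 6
y3 = s (x1 - x3) - y1 mod 29 = 8 * (0 - 6) - 18 = 21

2P = (6, 21)


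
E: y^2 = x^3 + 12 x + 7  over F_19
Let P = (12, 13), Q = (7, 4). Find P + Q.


P != Q, so use the chord formula.
s = (y2 - y1) / (x2 - x1) = (10) / (14) mod 19 = 17
x3 = s^2 - x1 - x2 mod 19 = 17^2 - 12 - 7 = 4
y3 = s (x1 - x3) - y1 mod 19 = 17 * (12 - 4) - 13 = 9

P + Q = (4, 9)


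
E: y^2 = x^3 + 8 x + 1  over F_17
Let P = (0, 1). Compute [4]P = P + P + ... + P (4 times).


k = 4 = 100_2 (binary, LSB first: 001)
Double-and-add from P = (0, 1):
  bit 0 = 0: acc unchanged = O
  bit 1 = 0: acc unchanged = O
  bit 2 = 1: acc = O + (3, 1) = (3, 1)

4P = (3, 1)


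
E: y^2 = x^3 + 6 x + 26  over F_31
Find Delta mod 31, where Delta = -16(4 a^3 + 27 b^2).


4 a^3 + 27 b^2 = 4*6^3 + 27*26^2 = 864 + 18252 = 19116
Delta = -16 * (19116) = -305856
Delta mod 31 = 21

Delta = 21 (mod 31)


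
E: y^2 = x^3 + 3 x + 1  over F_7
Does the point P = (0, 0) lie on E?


Check whether y^2 = x^3 + 3 x + 1 (mod 7) for (x, y) = (0, 0).
LHS: y^2 = 0^2 mod 7 = 0
RHS: x^3 + 3 x + 1 = 0^3 + 3*0 + 1 mod 7 = 1
LHS != RHS

No, not on the curve


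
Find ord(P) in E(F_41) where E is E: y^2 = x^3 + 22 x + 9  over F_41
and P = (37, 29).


Compute successive multiples of P until we hit O:
  1P = (37, 29)
  2P = (39, 11)
  3P = (5, 11)
  4P = (3, 26)
  5P = (38, 30)
  6P = (8, 0)
  7P = (38, 11)
  8P = (3, 15)
  ... (continuing to 12P)
  12P = O

ord(P) = 12


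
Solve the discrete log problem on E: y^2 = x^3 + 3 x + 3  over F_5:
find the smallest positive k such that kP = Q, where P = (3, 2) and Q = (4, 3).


Enumerate multiples of P until we hit Q = (4, 3):
  1P = (3, 2)
  2P = (4, 3)
Match found at i = 2.

k = 2


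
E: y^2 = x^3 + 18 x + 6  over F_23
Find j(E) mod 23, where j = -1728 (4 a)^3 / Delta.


Delta = -16(4 a^3 + 27 b^2) mod 23 = 15
-1728 * (4 a)^3 = -1728 * (4*18)^3 mod 23 = 11
j = 11 * 15^(-1) mod 23 = 13

j = 13 (mod 23)


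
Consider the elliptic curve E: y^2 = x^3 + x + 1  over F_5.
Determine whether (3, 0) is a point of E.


Check whether y^2 = x^3 + 1 x + 1 (mod 5) for (x, y) = (3, 0).
LHS: y^2 = 0^2 mod 5 = 0
RHS: x^3 + 1 x + 1 = 3^3 + 1*3 + 1 mod 5 = 1
LHS != RHS

No, not on the curve


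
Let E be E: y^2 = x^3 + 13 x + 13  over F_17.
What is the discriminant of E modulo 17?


4 a^3 + 27 b^2 = 4*13^3 + 27*13^2 = 8788 + 4563 = 13351
Delta = -16 * (13351) = -213616
Delta mod 17 = 6

Delta = 6 (mod 17)


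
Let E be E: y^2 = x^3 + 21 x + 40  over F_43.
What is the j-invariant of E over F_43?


Delta = -16(4 a^3 + 27 b^2) mod 43 = 33
-1728 * (4 a)^3 = -1728 * (4*21)^3 mod 43 = 21
j = 21 * 33^(-1) mod 43 = 28

j = 28 (mod 43)


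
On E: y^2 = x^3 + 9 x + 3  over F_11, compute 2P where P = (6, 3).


Doubling: s = (3 x1^2 + a) / (2 y1)
s = (3*6^2 + 9) / (2*3) mod 11 = 3
x3 = s^2 - 2 x1 mod 11 = 3^2 - 2*6 = 8
y3 = s (x1 - x3) - y1 mod 11 = 3 * (6 - 8) - 3 = 2

2P = (8, 2)


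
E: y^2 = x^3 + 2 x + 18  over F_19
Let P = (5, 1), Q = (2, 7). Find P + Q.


P != Q, so use the chord formula.
s = (y2 - y1) / (x2 - x1) = (6) / (16) mod 19 = 17
x3 = s^2 - x1 - x2 mod 19 = 17^2 - 5 - 2 = 16
y3 = s (x1 - x3) - y1 mod 19 = 17 * (5 - 16) - 1 = 2

P + Q = (16, 2)
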